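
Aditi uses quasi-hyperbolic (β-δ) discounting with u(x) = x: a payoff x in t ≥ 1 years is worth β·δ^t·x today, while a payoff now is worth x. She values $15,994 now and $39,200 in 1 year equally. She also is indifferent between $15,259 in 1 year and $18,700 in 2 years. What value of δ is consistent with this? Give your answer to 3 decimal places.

δ ≈ 0.816

From the later pair, β·δ^1·15259 = β·δ^2·18700; dividing through, δ = 15259/18700 = 0.81599.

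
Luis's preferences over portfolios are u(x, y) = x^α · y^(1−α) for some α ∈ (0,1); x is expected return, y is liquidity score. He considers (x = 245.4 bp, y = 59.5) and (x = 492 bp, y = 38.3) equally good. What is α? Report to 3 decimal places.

The Cobb–Douglas utilities coincide, so 245.4^α·59.5^(1−α) = 492^α·38.3^(1−α).
(245.4/492)^α = (38.3/59.5)^(1−α); take logs: α·ln(245.4/492) = (1−α)·ln(38.3/59.5), i.e. α·-0.695589 = (1−α)·-0.440526.
With A = -0.695589 and B = -0.440526: α·A = (1−α)·B, so α = B/(A+B) = -0.440526/-1.136115 ≈ 0.388.

α ≈ 0.388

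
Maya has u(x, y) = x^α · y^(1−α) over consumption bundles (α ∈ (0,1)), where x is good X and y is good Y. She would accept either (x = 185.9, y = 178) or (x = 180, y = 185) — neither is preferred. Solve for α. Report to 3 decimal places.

Indifference: 185.9^α · 178^(1−α) = 180^α · 185^(1−α).
Taking logs: α·ln 185.9 + (1−α)·ln 178 = α·ln 180 + (1−α)·ln 185, i.e. α·0.032252 = (1−α)·0.038572.
So α/(1−α) = (0.038572)/(0.032252) = 1.195957, and α = 1.195957/2.195957 ≈ 0.545.

α ≈ 0.545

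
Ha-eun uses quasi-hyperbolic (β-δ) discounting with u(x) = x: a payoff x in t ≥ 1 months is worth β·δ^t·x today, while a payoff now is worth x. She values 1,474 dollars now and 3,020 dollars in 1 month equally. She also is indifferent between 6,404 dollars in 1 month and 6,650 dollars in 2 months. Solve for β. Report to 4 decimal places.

β ≈ 0.5068

From the later pair, β·δ^1·6404 = β·δ^2·6650; dividing through, δ = 6404/6650 = 0.96301.
Substituting δ into 1474 = β·δ·3020: β = 1474/(2908.283) ≈ 0.5068.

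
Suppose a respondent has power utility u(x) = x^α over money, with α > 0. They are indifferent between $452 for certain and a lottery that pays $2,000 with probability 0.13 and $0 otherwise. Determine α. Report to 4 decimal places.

α ≈ 1.3718

Since u(0) = 0, the lottery's EU is 0.13·2000^α.
Equating: 452^α = 0.13·2000^α, i.e. 0.2260^α = 0.13.
α = ln(0.13) / ln(452/2000) = -2.0402208/-1.4872203 ≈ 1.3718.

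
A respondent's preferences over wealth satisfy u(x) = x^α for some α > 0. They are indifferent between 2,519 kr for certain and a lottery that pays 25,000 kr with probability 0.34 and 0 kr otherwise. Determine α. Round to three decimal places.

Since u(0) = 0, the lottery's EU is 0.34·25000^α.
Setting u(2519) equal to that: 2519^α = 0.34·25000^α ⇒ (2519/25000)^α = 0.34.
Take logs: α = ln 0.34 / ln(2519/25000) ≈ 0.47007.

α ≈ 0.470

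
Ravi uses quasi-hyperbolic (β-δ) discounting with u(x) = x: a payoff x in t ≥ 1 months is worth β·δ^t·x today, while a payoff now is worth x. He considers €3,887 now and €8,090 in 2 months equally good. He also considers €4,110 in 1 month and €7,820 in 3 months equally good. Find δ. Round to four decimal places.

Both payoffs in the second observation are in the future, so β drops out: δ^1·4110 = δ^3·7820 ⇒ δ^2 = 4110/7820 = 0.52558, so δ = 0.72497.

δ ≈ 0.7250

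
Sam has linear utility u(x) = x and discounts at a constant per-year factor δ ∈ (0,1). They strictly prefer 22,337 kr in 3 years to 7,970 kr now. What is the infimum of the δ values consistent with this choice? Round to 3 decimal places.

δ > 0.709

The preference means 7970 < δ^3·22337.
Dividing by 22337: δ^3 > 0.35681. Both sides are positive, so the cube root keeps the direction.
δ > 0.35681^(1/3) = 0.709.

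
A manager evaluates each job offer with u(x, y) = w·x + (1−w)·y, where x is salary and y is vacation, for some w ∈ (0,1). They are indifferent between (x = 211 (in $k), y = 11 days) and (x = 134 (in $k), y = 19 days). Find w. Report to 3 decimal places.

u(211,11) = u(134,19) means w·211 + (1−w)·11 = w·134 + (1−w)·19.
Rearranging, 77·w − 8·(1−w) = 0.
Hence w = 8/(77+8) = 8/85 = 0.094.

w = 0.094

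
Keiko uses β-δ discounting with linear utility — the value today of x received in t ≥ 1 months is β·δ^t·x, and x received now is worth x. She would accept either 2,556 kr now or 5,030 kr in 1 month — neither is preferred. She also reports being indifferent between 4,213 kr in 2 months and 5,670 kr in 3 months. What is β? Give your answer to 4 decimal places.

From the later pair, β·δ^2·4213 = β·δ^3·5670; dividing through, δ = 4213/5670 = 0.74303.
The first indifference: 2556 = β·δ·5030, so β = 2556/(δ·5030) = 2556/(0.74303·5030) ≈ 0.6839.

β ≈ 0.6839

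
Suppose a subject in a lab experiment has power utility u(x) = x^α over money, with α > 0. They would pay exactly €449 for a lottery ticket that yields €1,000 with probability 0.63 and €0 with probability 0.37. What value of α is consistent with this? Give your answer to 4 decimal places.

α ≈ 0.5770

EU(lottery) = 0.63·1000^α + 0.37·0 = 0.63·1000^α.
Setting u(449) equal to that: 449^α = 0.63·1000^α ⇒ (449/1000)^α = 0.63.
α = ln(0.63) / ln(449/1000) = -0.4620355/-0.8007324 ≈ 0.5770.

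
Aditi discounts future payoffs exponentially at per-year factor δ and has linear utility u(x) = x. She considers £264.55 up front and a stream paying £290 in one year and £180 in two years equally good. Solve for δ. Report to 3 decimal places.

δ ≈ 0.650

Present value of the stream is 290·δ + 180·δ². Indifference gives 290δ + 180δ² = 264.55.
That is, 180δ² + 290δ − 264.55 = 0, a quadratic in δ.
By the quadratic formula (taking the positive root), δ = (−290 + √274576.00) / 360 ≈ 0.650.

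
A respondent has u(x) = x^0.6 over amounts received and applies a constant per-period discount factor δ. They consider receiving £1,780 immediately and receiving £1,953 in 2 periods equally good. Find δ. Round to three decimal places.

The payoff in 2 periods is discounted by δ^2, so u(1780) = δ^2·u(1953) and δ^2 = u(1780)/u(1953).
Since u(x) = x^0.6, δ^2 = (1780/1953)^0.6 = 0.91142^0.6 = 0.94587.
So δ = 0.94587^(1/2) ≈ 0.973.

δ ≈ 0.973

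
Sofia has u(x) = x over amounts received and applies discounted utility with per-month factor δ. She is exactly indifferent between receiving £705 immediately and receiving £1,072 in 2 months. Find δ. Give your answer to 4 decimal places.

δ ≈ 0.8110

Indifference means u(705) = δ^2 · u(1072), so δ^2 = u(705)/u(1072).
With u(x) = x: δ^2 = 705/1072 = 0.65765.
So δ = 0.65765^(1/2) ≈ 0.8110.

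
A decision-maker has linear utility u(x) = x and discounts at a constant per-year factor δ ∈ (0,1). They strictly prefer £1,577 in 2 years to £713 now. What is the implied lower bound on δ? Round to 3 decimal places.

δ > 0.672

The preference means 713 < δ^2·1577.
Hence δ^2 > 713/1577 = 0.45212, and x ↦ x^(1/2) is increasing on (0,∞).
δ > (713/1577)^(1/2) ≈ 0.672.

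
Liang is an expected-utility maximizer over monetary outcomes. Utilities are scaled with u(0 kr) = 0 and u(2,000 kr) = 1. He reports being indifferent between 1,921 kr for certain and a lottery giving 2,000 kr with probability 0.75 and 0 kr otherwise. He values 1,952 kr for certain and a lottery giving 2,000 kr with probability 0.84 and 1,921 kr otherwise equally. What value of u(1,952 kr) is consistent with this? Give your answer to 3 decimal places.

First, u(1,921 kr) = 0.75·u(2,000 kr) + 0.25·u(0 kr) = 0.75.
The second indifference gives u(1,952 kr) = 0.84·u(2,000 kr) + 0.16·u(1,921 kr) = 0.84·1.00 + 0.16·0.75 = 0.9600.

0.960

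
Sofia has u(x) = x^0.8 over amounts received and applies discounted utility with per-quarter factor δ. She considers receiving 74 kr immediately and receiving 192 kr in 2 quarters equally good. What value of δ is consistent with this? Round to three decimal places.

δ ≈ 0.683

The payoff in 2 quarters is discounted by δ^2, so u(74) = δ^2·u(192) and δ^2 = u(74)/u(192).
Since u(x) = x^0.8, δ^2 = (74/192)^0.8 = 0.38542^0.8 = 0.46638.
Hence δ = (0.46638)^(1/2) = 0.68292.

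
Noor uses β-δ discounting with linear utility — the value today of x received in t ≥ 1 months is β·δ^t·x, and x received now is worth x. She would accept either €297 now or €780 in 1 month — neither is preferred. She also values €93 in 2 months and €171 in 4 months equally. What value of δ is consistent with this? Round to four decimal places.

Both payoffs in the second observation are in the future, so β drops out: δ^2·93 = δ^4·171 ⇒ δ^2 = 93/171 = 0.54386, so δ = 0.73747.

δ ≈ 0.7375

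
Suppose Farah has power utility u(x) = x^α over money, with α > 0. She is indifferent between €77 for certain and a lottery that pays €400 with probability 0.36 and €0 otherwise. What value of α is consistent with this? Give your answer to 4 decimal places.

EU(lottery) = 0.36·400^α + 0.64·0 = 0.36·400^α.
Equating: 77^α = 0.36·400^α, i.e. 0.1925^α = 0.36.
α = ln(0.36) / ln(77/400) = -1.0216512/-1.6476591 ≈ 0.6201.

α ≈ 0.6201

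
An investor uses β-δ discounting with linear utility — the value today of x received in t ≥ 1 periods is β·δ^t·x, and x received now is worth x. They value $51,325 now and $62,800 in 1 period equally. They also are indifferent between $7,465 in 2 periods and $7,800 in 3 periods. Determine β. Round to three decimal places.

β ≈ 0.854

The second indifference involves only future payoffs, so β cancels: β·δ^2·7465 = β·δ^3·7800, giving δ = 7465/7800 = 0.95705.
The first indifference: 51325 = β·δ·62800, so β = 51325/(δ·62800) = 51325/(0.95705·62800) ≈ 0.854.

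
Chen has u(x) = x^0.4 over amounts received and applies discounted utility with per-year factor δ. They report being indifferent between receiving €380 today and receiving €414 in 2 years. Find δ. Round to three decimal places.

Indifference means u(380) = δ^2 · u(414), so δ^2 = u(380)/u(414).
Since u(x) = x^0.4, δ^2 = (380/414)^0.4 = 0.91787^0.4 = 0.96630.
Taking the square root: δ = 0.96630^(1/2) ≈ 0.983.

δ ≈ 0.983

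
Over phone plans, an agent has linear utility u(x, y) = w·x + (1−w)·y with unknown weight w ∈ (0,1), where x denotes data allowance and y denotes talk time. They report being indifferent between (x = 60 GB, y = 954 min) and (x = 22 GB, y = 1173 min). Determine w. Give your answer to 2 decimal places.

w = 0.85

u(60,954) = u(22,1173) means w·60 + (1−w)·954 = w·22 + (1−w)·1173.
Rearranging, 38·w − 219·(1−w) = 0.
So w/(1−w) = 219/38 = 5.7632, giving w = 219/(38+219) = 0.85.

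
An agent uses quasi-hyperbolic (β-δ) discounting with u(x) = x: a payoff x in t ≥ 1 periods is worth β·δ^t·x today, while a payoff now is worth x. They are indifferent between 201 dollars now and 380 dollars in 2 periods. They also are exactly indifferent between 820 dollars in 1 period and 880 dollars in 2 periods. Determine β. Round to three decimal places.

β ≈ 0.609

Both payoffs in the second observation are in the future, so β drops out: δ^1·820 = δ^2·880 ⇒ δ = 820/880 = 0.93182.
Substituting δ into 201 = β·δ^2·380: β = 201/(329.948) ≈ 0.609.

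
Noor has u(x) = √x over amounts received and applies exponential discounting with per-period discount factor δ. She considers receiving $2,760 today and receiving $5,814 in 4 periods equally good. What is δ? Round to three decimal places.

The payoff in 4 periods is discounted by δ^4, so u(2760) = δ^4·u(5814) and δ^4 = u(2760)/u(5814).
Since u(x) = √x, δ^4 = √(2760/5814) = 0.68900.
Hence δ = (0.68900)^(1/4) = 0.91108.

δ ≈ 0.911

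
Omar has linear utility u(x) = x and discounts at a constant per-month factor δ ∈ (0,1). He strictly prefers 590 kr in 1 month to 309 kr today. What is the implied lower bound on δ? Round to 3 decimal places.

Under u(x) = x this choice says 309 < δ·590.
So δ > 309/590 = 0.52373.

δ > 0.524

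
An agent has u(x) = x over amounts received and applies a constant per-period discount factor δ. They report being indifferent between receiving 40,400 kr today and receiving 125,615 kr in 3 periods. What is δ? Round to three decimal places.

Indifference means u(40400) = δ^3 · u(125615), so δ^3 = u(40400)/u(125615).
With u(x) = x: δ^3 = 40400/125615 = 0.32162.
Taking the cube root: δ = 0.32162^(1/3) ≈ 0.685.

δ ≈ 0.685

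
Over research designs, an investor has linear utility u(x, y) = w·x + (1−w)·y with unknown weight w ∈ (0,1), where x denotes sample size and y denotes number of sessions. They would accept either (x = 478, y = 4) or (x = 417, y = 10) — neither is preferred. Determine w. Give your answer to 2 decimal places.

w = 0.09

Equating utilities: w·478 + (1−w)·4 = w·417 + (1−w)·10.
Rearranging, 61·w − 6·(1−w) = 0.
So w/(1−w) = 6/61 = 0.0984, giving w = 6/(61+6) = 0.09.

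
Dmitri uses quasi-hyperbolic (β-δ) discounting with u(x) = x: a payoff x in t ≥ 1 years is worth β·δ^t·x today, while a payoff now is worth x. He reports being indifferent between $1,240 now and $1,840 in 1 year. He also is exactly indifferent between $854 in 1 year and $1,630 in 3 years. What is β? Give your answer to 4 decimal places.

From the later pair, β·δ^1·854 = β·δ^3·1630; dividing through, δ^2 = 854/1630 = 0.52393, so δ = 0.72383.
Substituting δ into 1240 = β·δ·1840: β = 1240/(1331.843) ≈ 0.9310.

β ≈ 0.9310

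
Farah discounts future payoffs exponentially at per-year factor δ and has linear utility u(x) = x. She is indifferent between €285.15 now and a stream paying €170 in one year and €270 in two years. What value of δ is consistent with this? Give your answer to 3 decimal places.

Present value of the stream is 170·δ + 270·δ². Indifference gives 170δ + 270δ² = 285.15.
Rearranged: 270δ² + 170δ − 285.15 = 0.
δ = (−170 + √(170² + 4·270·285.15)) / (2·270) = (−170 + √336862.00) / 540 ≈ 0.760.

δ ≈ 0.760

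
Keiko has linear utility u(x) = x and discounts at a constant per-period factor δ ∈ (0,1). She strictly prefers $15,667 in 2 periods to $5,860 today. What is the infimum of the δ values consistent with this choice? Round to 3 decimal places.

The preference means 5860 < δ^2·15667.
Hence δ^2 > 5860/15667 = 0.37403, and x ↦ x^(1/2) is increasing on (0,∞).
δ > 0.37403^(1/2) = 0.612.

δ > 0.612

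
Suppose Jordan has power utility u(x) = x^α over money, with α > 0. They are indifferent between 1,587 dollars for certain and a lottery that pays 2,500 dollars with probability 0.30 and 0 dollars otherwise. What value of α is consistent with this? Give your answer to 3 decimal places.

The lottery's expected utility is 0.30·u(2500) + 0.70·u(0) = 0.30·2500^α (since u(0) = 0 for α > 0).
Equating: 1587^α = 0.30·2500^α, i.e. 0.6348^α = 0.30.
Take logs: α = ln 0.30 / ln(1587/2500) ≈ 2.64932.

α ≈ 2.649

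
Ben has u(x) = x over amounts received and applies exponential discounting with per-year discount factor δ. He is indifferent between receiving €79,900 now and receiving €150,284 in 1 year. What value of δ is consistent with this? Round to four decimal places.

δ ≈ 0.5317

Equating discounted utilities: u(79900) = δ·u(150284) ⇒ δ = u(79900)/u(150284).
With u(x) = x: δ = 79900/150284 = 0.53166.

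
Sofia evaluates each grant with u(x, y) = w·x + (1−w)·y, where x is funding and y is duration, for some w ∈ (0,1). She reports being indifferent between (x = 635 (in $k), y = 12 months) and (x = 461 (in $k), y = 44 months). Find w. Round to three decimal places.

Equating utilities: w·635 + (1−w)·12 = w·461 + (1−w)·44.
Rearranging, 174·w − 32·(1−w) = 0.
Hence w = 32/(174+32) = 32/206 = 0.155.

w = 0.155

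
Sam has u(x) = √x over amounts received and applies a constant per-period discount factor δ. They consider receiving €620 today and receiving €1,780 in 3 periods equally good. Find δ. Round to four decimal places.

Indifference means u(620) = δ^3 · u(1780), so δ^3 = u(620)/u(1780).
With u(x) = √x: δ^3 = √620/√1780 = √(620/1780) = 0.59018.
Hence δ = (0.59018)^(1/3) = 0.838807.

δ ≈ 0.8388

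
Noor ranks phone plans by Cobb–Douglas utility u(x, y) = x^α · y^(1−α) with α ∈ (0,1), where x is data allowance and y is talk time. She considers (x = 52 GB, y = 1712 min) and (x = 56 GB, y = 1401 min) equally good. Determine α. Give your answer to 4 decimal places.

Set the two utilities equal: 52^α·1712^(1−α) = 56^α·1401^(1−α).
(52/56)^α = (1401/1712)^(1−α); take logs: α·ln(52/56) = (1−α)·ln(1401/1712), i.e. α·-0.0741080 = (1−α)·-0.2004760.
Thus α·(-0.2745840) = -0.2004760, so α = -0.2004760/-0.2745840 ≈ 0.7301.

α ≈ 0.7301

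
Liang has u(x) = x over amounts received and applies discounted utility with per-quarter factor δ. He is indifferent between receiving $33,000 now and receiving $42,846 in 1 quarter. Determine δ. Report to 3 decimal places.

δ ≈ 0.770

Equating discounted utilities: u(33000) = δ·u(42846) ⇒ δ = u(33000)/u(42846).
With u(x) = x: δ = 33000/42846 = 0.77020.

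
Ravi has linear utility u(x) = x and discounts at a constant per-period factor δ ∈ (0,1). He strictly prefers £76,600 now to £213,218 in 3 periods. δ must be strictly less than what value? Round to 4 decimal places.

δ < 0.7109

Under u(x) = x this choice says 76600 > δ^3·213218.
So δ^3 < 76600/213218 = 0.35926; taking the cube root of both positive sides preserves the inequality.
δ < 0.35926^(1/3) = 0.7109.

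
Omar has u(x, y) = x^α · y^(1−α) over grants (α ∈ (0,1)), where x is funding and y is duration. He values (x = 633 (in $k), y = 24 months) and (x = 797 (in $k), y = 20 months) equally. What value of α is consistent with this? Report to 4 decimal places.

The Cobb–Douglas utilities coincide, so 633^α·24^(1−α) = 797^α·20^(1−α).
Rearrange to (633/797)^α = (20/24)^(1−α) and take logs: α·-0.2303843 = (1−α)·-0.1823216.
With A = -0.2303843 and B = -0.1823216: α·A = (1−α)·B, so α = B/(A+B) = -0.1823216/-0.4127059 ≈ 0.4418.

α ≈ 0.4418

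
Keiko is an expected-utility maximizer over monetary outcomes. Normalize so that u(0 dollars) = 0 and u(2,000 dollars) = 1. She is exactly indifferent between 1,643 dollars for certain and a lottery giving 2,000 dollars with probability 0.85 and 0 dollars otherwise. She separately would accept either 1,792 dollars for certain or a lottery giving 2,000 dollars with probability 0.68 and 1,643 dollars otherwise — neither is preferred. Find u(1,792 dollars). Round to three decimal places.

From the first indifference, u(1,643 dollars) = 0.85·u(2,000 dollars) + 0.15·u(0 dollars) = 0.85·1 + 0.15·0 = 0.85.
Chaining: u(1,792 dollars) = 0.68·1.00 + 0.32·0.85 = 0.9520.

0.952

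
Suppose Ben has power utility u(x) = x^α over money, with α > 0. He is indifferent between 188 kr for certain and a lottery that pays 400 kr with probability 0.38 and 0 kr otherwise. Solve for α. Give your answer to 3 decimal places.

Since u(0) = 0, the lottery's EU is 0.38·400^α.
Setting u(188) equal to that: 188^α = 0.38·400^α ⇒ (188/400)^α = 0.38.
Taking logs: α·ln(188/400) = ln(0.38), so α = -0.967584 / -0.755023 ≈ 1.282.

α ≈ 1.282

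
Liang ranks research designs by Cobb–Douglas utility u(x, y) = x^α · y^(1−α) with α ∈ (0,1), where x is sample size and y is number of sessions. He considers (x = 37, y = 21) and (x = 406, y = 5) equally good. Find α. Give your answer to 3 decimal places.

α ≈ 0.375

Indifference: 37^α · 21^(1−α) = 406^α · 5^(1−α).
Rearrange to (37/406)^α = (5/21)^(1−α) and take logs: α·-2.395435 = (1−α)·-1.435085.
With A = -2.395435 and B = -1.435085: α·A = (1−α)·B, so α = B/(A+B) = -1.435085/-3.830520 ≈ 0.375.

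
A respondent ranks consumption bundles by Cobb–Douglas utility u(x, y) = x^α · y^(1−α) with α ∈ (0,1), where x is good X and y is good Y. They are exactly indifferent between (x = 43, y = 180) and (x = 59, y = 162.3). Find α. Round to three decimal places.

Indifference: 43^α · 180^(1−α) = 59^α · 162.3^(1−α).
(43/59)^α = (162.3/180)^(1−α); take logs: α·ln(43/59) = (1−α)·ln(162.3/180), i.e. α·-0.316337 = (1−α)·-0.103510.
So α/(1−α) = (-0.103510)/(-0.316337) = 0.327214, and α = 0.327214/1.327214 ≈ 0.247.

α ≈ 0.247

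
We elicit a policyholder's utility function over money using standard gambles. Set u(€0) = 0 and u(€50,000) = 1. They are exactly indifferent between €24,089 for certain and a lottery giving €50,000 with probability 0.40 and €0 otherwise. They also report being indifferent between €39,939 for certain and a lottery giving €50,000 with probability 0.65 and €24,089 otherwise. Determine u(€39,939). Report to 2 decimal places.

0.79

From the first indifference, u(€24,089) = 0.40·u(€50,000) + 0.60·u(€0) = 0.40·1 + 0.60·0 = 0.40.
Chaining: u(€39,939) = 0.65·1.00 + 0.35·0.40 = 0.7900.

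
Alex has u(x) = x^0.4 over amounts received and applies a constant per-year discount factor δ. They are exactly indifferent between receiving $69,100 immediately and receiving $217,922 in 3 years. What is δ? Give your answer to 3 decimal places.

Indifference means u(69100) = δ^3 · u(217922), so δ^3 = u(69100)/u(217922).
Since u(x) = x^0.4, δ^3 = (69100/217922)^0.4 = 0.31709^0.4 = 0.63164.
Taking the cube root: δ = 0.63164^(1/3) ≈ 0.858.

δ ≈ 0.858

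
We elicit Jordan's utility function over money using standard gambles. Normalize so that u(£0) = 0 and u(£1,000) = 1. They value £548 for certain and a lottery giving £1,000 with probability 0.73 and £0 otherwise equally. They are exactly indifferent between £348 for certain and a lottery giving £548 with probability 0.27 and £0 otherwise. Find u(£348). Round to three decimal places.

0.197

From the first indifference, u(£548) = 0.73·u(£1,000) + 0.27·u(£0) = 0.73·1 + 0.27·0 = 0.73.
The second indifference gives u(£348) = 0.27·u(£548) + 0.73·u(£0) = 0.27·0.73 + 0.73·0.00 = 0.1971.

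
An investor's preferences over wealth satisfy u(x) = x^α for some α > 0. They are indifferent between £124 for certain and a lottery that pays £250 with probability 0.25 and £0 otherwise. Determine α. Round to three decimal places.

The lottery's expected utility is 0.25·u(250) + 0.75·u(0) = 0.25·250^α (since u(0) = 0 for α > 0).
Equating: 124^α = 0.25·250^α, i.e. 0.4960^α = 0.25.
α = ln(0.25) / ln(124/250) = -1.386294/-0.701179 ≈ 1.977.

α ≈ 1.977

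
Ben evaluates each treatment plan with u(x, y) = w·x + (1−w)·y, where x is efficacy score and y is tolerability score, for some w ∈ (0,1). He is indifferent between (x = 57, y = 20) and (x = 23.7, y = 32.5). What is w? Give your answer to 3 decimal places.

w = 0.273

Equating utilities: w·57 + (1−w)·20 = w·23.7 + (1−w)·32.5.
Collecting terms: w·33.3 = (1−w)·12.5.
The marginal rate of substitution is 12.5/33.3, so w = 12.5/(33.3+12.5) = 0.273.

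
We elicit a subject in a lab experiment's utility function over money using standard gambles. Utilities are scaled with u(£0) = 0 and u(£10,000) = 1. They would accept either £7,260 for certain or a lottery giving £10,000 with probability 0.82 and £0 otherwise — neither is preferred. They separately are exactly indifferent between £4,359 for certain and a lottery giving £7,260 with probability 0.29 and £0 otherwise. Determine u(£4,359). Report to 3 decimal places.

0.238

From the first indifference, u(£7,260) = 0.82·u(£10,000) + 0.18·u(£0) = 0.82·1 + 0.18·0 = 0.82.
Chaining: u(£4,359) = 0.29·0.82 + 0.71·0.00 = 0.2378.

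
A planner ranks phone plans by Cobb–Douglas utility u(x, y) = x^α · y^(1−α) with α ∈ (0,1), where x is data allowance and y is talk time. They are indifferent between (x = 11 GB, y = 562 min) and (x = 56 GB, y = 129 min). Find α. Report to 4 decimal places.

Indifference: 11^α · 562^(1−α) = 56^α · 129^(1−α).
Taking logs: α·ln 11 + (1−α)·ln 562 = α·ln 56 + (1−α)·ln 129, i.e. α·-1.6274564 = (1−α)·-1.4716894.
Thus α·(-3.0991458) = -1.4716894, so α = -1.4716894/-3.0991458 ≈ 0.4749.

α ≈ 0.4749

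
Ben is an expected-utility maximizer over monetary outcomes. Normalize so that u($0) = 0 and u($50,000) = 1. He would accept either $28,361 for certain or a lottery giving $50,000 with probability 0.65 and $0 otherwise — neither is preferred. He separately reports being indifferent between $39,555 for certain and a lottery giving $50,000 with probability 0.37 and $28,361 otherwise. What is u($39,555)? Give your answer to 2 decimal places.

0.78

The first gamble pins u($28,361): it must equal 0.65·1 + 0.35·0 = 0.65.
Chaining: u($39,555) = 0.37·1.00 + 0.63·0.65 = 0.7795.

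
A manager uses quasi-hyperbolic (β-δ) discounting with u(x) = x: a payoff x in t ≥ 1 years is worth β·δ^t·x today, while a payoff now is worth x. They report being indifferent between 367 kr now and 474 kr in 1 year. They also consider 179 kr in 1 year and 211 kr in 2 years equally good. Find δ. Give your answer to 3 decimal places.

Both payoffs in the second observation are in the future, so β drops out: δ^1·179 = δ^2·211 ⇒ δ = 179/211 = 0.84834.

δ ≈ 0.848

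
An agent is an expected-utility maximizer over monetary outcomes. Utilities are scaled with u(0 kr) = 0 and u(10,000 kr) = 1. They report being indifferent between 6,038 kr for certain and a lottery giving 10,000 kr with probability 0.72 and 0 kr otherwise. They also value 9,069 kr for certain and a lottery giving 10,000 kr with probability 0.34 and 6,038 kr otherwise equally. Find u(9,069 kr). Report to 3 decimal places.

First, u(6,038 kr) = 0.72·u(10,000 kr) + 0.28·u(0 kr) = 0.72.
Then u(9,069 kr) = 0.34·u(10,000 kr) + 0.66·u(6,038 kr) = 0.34·1.00 + 0.66·0.72 = 0.8152.

0.815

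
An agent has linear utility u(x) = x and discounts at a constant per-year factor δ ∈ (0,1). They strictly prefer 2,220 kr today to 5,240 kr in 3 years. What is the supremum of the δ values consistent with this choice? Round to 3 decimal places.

δ < 0.751

Under u(x) = x this choice says 2220 > δ^3·5240.
So δ^3 < 2220/5240 = 0.42366; taking the cube root of both positive sides preserves the inequality.
δ < 0.42366^(1/3) = 0.751.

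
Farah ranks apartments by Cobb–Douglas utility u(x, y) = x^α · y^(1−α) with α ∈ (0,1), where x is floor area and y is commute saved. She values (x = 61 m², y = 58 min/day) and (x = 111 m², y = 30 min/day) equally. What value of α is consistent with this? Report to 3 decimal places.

Indifference: 61^α · 58^(1−α) = 111^α · 30^(1−α).
Rearrange to (61/111)^α = (30/58)^(1−α) and take logs: α·-0.598656 = (1−α)·-0.659246.
With A = -0.598656 and B = -0.659246: α·A = (1−α)·B, so α = B/(A+B) = -0.659246/-1.257902 ≈ 0.524.

α ≈ 0.524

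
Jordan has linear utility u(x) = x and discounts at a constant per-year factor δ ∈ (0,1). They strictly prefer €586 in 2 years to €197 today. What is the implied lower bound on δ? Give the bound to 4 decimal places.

Comparing present values: 197 < δ^2·586.
So δ^2 > 197/586 = 0.33618; taking the square root of both positive sides preserves the inequality.
δ > 0.33618^(1/2) = 0.5798.

δ > 0.5798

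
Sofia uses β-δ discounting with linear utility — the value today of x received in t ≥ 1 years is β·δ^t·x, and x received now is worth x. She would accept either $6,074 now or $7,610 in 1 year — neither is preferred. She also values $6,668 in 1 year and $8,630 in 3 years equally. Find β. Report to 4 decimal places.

β ≈ 0.9080

The second indifference involves only future payoffs, so β cancels: β·δ^1·6668 = β·δ^3·8630, giving δ^2 = 6668/8630 = 0.77265, so δ = 0.87901.
The first indifference: 6074 = β·δ·7610, so β = 6074/(δ·7610) = 6074/(0.87901·7610) ≈ 0.9080.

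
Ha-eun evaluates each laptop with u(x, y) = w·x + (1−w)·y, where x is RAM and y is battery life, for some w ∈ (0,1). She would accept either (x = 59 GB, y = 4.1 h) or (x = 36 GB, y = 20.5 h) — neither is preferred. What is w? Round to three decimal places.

w = 0.416

u(59,4.1) = u(36,20.5) means w·59 + (1−w)·4.1 = w·36 + (1−w)·20.5.
w·(59−36) = (1−w)·(20.5−4.1), i.e. w·23 = (1−w)·16.4.
Hence w = 16.4/(23+16.4) = 16.4/39.4 = 0.416.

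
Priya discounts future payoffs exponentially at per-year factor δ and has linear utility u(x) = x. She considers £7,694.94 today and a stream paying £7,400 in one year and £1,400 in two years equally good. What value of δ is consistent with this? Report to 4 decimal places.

Present value of the stream is 7400·δ + 1400·δ². Indifference gives 7400δ + 1400δ² = 7694.94.
So 1400δ² + 7400δ − 7694.94 = 0.
δ = (−7400 + √(7400² + 4·1400·7694.94)) / (2·1400) = (−7400 + √97851664.00) / 2800 ≈ 0.8900.

δ ≈ 0.8900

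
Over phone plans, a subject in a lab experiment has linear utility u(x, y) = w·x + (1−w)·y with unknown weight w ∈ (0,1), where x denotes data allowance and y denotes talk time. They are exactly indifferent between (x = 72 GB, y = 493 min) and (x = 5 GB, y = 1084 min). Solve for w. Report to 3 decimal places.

u(72,493) = u(5,1084) means w·72 + (1−w)·493 = w·5 + (1−w)·1084.
Rearranging, 67·w − 591·(1−w) = 0.
The marginal rate of substitution is 591/67, so w = 591/(67+591) = 0.898.

w = 0.898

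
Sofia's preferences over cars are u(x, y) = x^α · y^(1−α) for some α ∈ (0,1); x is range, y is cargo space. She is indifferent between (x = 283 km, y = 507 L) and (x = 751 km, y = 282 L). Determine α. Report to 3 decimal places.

α ≈ 0.375

Set the two utilities equal: 283^α·507^(1−α) = 751^α·282^(1−α).
(283/751)^α = (282/507)^(1−α); take logs: α·ln(283/751) = (1−α)·ln(282/507), i.e. α·-0.975959 = (1−α)·-0.586604.
Thus α·(-1.562563) = -0.586604, so α = -0.586604/-1.562563 ≈ 0.375.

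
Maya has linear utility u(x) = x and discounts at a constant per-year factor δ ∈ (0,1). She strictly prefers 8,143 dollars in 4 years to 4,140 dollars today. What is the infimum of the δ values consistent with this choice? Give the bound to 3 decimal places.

δ > 0.844

Comparing present values: 4140 < δ^4·8143.
Dividing by 8143: δ^4 > 0.50841. Both sides are positive, so the 4th root keeps the direction.
δ > (4140/8143)^(1/4) ≈ 0.844.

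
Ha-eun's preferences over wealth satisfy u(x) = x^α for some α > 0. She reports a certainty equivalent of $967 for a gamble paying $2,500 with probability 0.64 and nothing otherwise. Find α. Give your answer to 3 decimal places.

α ≈ 0.470

EU(lottery) = 0.64·2500^α + 0.36·0 = 0.64·2500^α.
Indifference: 967^α = 0.64·2500^α, so (967/2500)^α = 0.64.
Take logs: α = ln 0.64 / ln(967/2500) ≈ 0.46985.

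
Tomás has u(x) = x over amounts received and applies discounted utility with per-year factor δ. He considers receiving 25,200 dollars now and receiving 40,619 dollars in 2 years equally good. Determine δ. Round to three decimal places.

δ ≈ 0.788

Indifference means u(25200) = δ^2 · u(40619), so δ^2 = u(25200)/u(40619).
With u(x) = x: δ^2 = 25200/40619 = 0.62040.
So δ = 0.62040^(1/2) ≈ 0.788.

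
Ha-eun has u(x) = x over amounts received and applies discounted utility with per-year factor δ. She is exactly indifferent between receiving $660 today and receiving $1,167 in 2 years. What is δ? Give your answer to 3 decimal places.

δ ≈ 0.752

The payoff in 2 years is discounted by δ^2, so u(660) = δ^2·u(1167) and δ^2 = u(660)/u(1167).
With u(x) = x: δ^2 = 660/1167 = 0.56555.
Taking the square root: δ = 0.56555^(1/2) ≈ 0.752.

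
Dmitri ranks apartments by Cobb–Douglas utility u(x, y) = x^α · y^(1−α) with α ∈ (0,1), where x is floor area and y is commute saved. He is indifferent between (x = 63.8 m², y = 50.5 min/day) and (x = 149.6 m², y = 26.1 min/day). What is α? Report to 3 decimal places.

α ≈ 0.436

The Cobb–Douglas utilities coincide, so 63.8^α·50.5^(1−α) = 149.6^α·26.1^(1−α).
Rearrange to (63.8/149.6)^α = (26.1/50.5)^(1−α) and take logs: α·-0.852212 = (1−α)·-0.660038.
With A = -0.852212 and B = -0.660038: α·A = (1−α)·B, so α = B/(A+B) = -0.660038/-1.512250 ≈ 0.436.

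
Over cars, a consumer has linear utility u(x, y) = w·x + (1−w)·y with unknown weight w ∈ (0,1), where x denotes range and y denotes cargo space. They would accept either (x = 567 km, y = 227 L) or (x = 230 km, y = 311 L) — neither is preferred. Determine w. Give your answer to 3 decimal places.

w = 0.200

u(567,227) = u(230,311) means w·567 + (1−w)·227 = w·230 + (1−w)·311.
Rearranging, 337·w − 84·(1−w) = 0.
The marginal rate of substitution is 84/337, so w = 84/(337+84) = 0.200.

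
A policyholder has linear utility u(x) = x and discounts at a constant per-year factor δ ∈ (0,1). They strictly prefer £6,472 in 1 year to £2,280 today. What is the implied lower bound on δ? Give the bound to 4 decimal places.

δ > 0.3523

The preference means 2280 < δ·6472.
So δ > 2280/6472 = 0.35229.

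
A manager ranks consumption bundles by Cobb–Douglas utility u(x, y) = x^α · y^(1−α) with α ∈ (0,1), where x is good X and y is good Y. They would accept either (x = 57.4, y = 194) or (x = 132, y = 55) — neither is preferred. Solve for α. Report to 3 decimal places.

Set the two utilities equal: 57.4^α·194^(1−α) = 132^α·55^(1−α).
(57.4/132)^α = (55/194)^(1−α); take logs: α·ln(57.4/132) = (1−α)·ln(55/194), i.e. α·-0.832758 = (1−α)·-1.260525.
So α/(1−α) = (-1.260525)/(-0.832758) = 1.513675, and α = 1.513675/2.513675 ≈ 0.602.

α ≈ 0.602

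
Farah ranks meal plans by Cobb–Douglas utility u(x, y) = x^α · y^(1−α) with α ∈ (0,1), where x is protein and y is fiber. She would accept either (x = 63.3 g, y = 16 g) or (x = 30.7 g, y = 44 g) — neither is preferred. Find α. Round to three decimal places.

Set the two utilities equal: 63.3^α·16^(1−α) = 30.7^α·44^(1−α).
(63.3/30.7)^α = (44/16)^(1−α); take logs: α·ln(63.3/30.7) = (1−α)·ln(44/16), i.e. α·0.723623 = (1−α)·1.011601.
Thus α·(1.735224) = 1.011601, so α = 1.011601/1.735224 ≈ 0.583.

α ≈ 0.583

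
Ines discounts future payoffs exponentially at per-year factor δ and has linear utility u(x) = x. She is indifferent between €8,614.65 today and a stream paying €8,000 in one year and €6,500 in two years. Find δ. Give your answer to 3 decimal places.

Present value of the stream is 8000·δ + 6500·δ². Indifference gives 8000δ + 6500δ² = 8614.65.
So 6500δ² + 8000δ − 8614.65 = 0.
By the quadratic formula (taking the positive root), δ = (−8000 + √287980900.00) / 13000 ≈ 0.690.

δ ≈ 0.690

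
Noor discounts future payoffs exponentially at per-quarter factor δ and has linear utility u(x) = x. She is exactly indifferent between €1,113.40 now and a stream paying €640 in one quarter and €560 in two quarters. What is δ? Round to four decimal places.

δ ≈ 0.9500

Equating present values: 1113.40 = 640δ + 560δ².
So 560δ² + 640δ − 1113.40 = 0.
δ = (−640 + √(640² + 4·560·1113.40)) / (2·560) = (−640 + √2903616.00) / 1120 ≈ 0.9500.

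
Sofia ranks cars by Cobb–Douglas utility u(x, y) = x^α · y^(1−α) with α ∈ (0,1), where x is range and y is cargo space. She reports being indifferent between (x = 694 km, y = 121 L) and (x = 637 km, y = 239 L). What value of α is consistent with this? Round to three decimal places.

α ≈ 0.888

Set the two utilities equal: 694^α·121^(1−α) = 637^α·239^(1−α).
Taking logs: α·ln 694 + (1−α)·ln 121 = α·ln 637 + (1−α)·ln 239, i.e. α·0.085702 = (1−α)·0.680673.
With A = 0.085702 and B = 0.680673: α·A = (1−α)·B, so α = B/(A+B) = 0.680673/0.766375 ≈ 0.888.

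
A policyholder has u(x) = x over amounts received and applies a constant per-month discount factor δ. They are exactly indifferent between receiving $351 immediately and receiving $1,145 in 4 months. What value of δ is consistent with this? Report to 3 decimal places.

The payoff in 4 months is discounted by δ^4, so u(351) = δ^4·u(1145) and δ^4 = u(351)/u(1145).
With u(x) = x: δ^4 = 351/1145 = 0.30655.
Taking the 4th root: δ = 0.30655^(1/4) ≈ 0.744.

δ ≈ 0.744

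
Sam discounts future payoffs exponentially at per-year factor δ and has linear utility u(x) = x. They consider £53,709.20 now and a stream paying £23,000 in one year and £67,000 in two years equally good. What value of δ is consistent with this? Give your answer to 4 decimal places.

The stream is worth 23000δ + 67000δ² today, so 23000δ + 67000δ² = 53709.20.
Rearranged: 67000δ² + 23000δ − 53709.20 = 0.
By the quadratic formula (taking the positive root), δ = (−23000 + √14923065600.00) / 134000 ≈ 0.7400.

δ ≈ 0.7400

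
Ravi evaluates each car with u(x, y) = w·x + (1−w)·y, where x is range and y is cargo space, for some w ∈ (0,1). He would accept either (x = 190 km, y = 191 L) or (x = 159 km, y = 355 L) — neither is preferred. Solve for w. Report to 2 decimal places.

Equating utilities: w·190 + (1−w)·191 = w·159 + (1−w)·355.
Collecting terms: w·31 = (1−w)·164.
So w/(1−w) = 164/31 = 5.2903, giving w = 164/(31+164) = 0.84.

w = 0.84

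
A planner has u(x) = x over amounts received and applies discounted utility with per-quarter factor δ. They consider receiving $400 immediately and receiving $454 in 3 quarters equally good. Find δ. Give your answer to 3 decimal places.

Equating discounted utilities: u(400) = δ^3·u(454) ⇒ δ^3 = u(400)/u(454).
With u(x) = x: δ^3 = 400/454 = 0.88106.
Taking the cube root: δ = 0.88106^(1/3) ≈ 0.959.

δ ≈ 0.959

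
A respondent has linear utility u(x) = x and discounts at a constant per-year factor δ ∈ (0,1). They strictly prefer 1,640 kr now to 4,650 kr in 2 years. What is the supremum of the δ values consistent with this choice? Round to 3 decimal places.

Under u(x) = x this choice says 1640 > δ^2·4650.
So δ^2 < 1640/4650 = 0.35269; taking the square root of both positive sides preserves the inequality.
δ < (1640/4650)^(1/2) ≈ 0.594.

δ < 0.594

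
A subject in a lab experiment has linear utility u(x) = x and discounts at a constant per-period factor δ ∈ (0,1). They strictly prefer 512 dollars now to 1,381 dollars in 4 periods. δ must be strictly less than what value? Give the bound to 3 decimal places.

δ < 0.780

Comparing present values: 512 > δ^4·1381.
So δ^4 < 512/1381 = 0.37075; taking the 4th root of both positive sides preserves the inequality.
δ < (512/1381)^(1/4) ≈ 0.780.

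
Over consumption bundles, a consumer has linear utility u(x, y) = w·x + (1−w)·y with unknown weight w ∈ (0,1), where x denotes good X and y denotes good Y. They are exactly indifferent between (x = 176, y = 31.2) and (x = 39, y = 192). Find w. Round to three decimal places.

w = 0.540

Indifference: w·176 + (1−w)·31.2 = w·39 + (1−w)·192.
Collecting terms: w·137 = (1−w)·160.8.
So w/(1−w) = 160.8/137 = 1.1737, giving w = 160.8/(137+160.8) = 0.540.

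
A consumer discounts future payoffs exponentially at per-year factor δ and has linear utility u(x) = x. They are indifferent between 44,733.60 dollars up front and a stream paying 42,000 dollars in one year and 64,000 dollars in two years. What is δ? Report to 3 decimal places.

δ ≈ 0.570

Equating present values: 44733.60 = 42000δ + 64000δ².
So 64000δ² + 42000δ − 44733.60 = 0.
By the quadratic formula (taking the positive root), δ = (−42000 + √13215801600.00) / 128000 ≈ 0.570.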